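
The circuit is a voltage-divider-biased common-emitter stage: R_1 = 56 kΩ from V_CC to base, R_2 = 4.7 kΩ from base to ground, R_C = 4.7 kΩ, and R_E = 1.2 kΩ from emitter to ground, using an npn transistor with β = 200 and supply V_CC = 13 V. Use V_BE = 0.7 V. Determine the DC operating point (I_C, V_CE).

I_C ≈ 0.25 mA, V_CE ≈ 12 V

Thevenize the base divider: V_Th = V_CC·R_2/(R_1+R_2) = 13×4.7/60.7 = 1.01 V, R_Th = R_1‖R_2 = 4.34 kΩ.
Base-emitter loop: V_Th = I_B·R_Th + V_BE + (β+1)I_B·R_E, so I_B = (1.01 − 0.7) / (4.34 + 201×1.2) = 0.00125 mA.
I_C = β·I_B = 200×0.00125 = 0.25 mA, and I_E = (β+1)I_B = 0.251 mA.
V_CE = V_CC − I_C·R_C − I_E·R_E = 13 − 0.25×4.7 − 0.251×1.2 = 11.5 V.
V_CE = 11.5 V > 0.2 V confirms active-region operation.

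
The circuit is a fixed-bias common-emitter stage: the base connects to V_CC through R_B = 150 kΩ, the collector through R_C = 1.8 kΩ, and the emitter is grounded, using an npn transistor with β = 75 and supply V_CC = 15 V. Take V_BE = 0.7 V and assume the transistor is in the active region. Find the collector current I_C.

Base loop: V_CC = I_B·R_B + V_BE, so I_B = (15 − 0.7)/150 kΩ = 0.0953 mA.
In the active region I_C = β·I_B = 75 × 0.0953 = 7.15 mA.
Collector loop: V_CE = V_CC − I_C·R_C = 15 − 7.15×1.8 = 2.13 V.
Since V_CE = 2.13 V > V_CE(sat) ≈ 0.2 V, the transistor is in the active region as assumed.

I_C ≈ 7.2 mA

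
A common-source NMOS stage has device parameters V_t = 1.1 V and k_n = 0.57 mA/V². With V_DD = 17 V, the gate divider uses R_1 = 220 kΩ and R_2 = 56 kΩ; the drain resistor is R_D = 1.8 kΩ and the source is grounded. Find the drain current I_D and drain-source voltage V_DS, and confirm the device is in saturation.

V_G = V_DD·R_2/(R_1+R_2) = 17×56/276 = 3.45 V. With the source grounded, V_GS = V_G = 3.45 V.
Assume saturation: I_D = (k_n/2)(V_GS − V_t)² = (0.57/2)×(3.45 − 1.1)² = 0.285×2.35² = 1.57 mA.
V_DS = V_DD − I_D·R_D = 17 − 1.57×1.8 = 14.2 V.
Saturation requires V_DS ≥ V_GS − V_t = 2.35 V; 14.2 ≥ 2.35 ✓.

I_D ≈ 1.6 mA, V_DS ≈ 14 V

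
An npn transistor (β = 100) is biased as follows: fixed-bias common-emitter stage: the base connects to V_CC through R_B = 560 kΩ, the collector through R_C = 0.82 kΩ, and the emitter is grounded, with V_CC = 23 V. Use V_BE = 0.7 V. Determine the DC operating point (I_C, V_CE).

I_C ≈ 4 mA, V_CE ≈ 20 V

Base loop: V_CC = I_B·R_B + V_BE, so I_B = (23 − 0.7)/560 kΩ = 0.0398 mA.
In the active region I_C = β·I_B = 100 × 0.0398 = 3.98 mA.
Collector loop: V_CE = V_CC − I_C·R_C = 23 − 3.98×0.82 = 19.7 V.
Since V_CE = 19.7 V > V_CE(sat) ≈ 0.2 V, the transistor is in the active region as assumed.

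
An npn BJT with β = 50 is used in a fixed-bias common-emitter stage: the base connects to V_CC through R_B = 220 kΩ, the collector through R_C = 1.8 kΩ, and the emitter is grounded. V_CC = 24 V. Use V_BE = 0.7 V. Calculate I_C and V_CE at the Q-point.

Base loop: V_CC = I_B·R_B + V_BE, so I_B = (24 − 0.7)/220 kΩ = 0.106 mA.
In the active region I_C = β·I_B = 50 × 0.106 = 5.3 mA.
Collector loop: V_CE = V_CC − I_C·R_C = 24 − 5.3×1.8 = 14.5 V.
Since V_CE = 14.5 V > V_CE(sat) ≈ 0.2 V, the transistor is in the active region as assumed.

I_C ≈ 5.3 mA, V_CE ≈ 14 V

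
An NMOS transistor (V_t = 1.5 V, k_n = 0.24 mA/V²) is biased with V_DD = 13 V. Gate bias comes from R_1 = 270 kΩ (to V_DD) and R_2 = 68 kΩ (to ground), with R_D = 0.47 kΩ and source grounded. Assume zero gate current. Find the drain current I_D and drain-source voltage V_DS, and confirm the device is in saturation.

I_D ≈ 0.15 mA, V_DS ≈ 13 V

V_G = V_DD·R_2/(R_1+R_2) = 13×68/338 = 2.62 V. With the source grounded, V_GS = V_G = 2.62 V.
Assume saturation: I_D = (k_n/2)(V_GS − V_t)² = (0.24/2)×(2.62 − 1.5)² = 0.12×1.12² = 0.149 mA.
V_DS = V_DD − I_D·R_D = 13 − 0.149×0.47 = 12.9 V.
Saturation requires V_DS ≥ V_GS − V_t = 1.12 V; 12.9 ≥ 1.12 ✓.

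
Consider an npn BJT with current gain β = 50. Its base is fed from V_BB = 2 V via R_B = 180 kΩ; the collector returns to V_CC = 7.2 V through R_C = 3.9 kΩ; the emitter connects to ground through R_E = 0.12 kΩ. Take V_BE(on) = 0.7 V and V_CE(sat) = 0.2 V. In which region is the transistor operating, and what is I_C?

active; I_C ≈ 0.35 mA

Assume active. Base-emitter loop: I_B = (V_BB − V_BE)/(R_B + (β+1)R_E) = (2 − 0.7)/(180 + 51×0.12) = 0.00698 mA.
I_C = β·I_B = 50×0.00698 = 0.349 mA.
V_CE = V_CC − I_C·R_C − I_E·R_E = 7.2 − 0.349×3.9 − 0.356×0.12 = 5.8 V > V_CE(sat), so the active-region assumption holds.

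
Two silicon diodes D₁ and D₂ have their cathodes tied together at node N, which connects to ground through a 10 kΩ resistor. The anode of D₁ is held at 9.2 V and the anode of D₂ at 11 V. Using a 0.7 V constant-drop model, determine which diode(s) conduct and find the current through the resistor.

Assume both conduct. Then node N would need to be at both 9.2−0.7 = 8.5 V and 11−0.7 = 10.3 V, which is impossible.
Assume only D₂ conducts: V_N = 11 − 0.7 = 10.3 V, so I_R = 10.3/10 = 1.03 mA.
Check D₁: its anode-to-cathode voltage is 9.2 − 10.3 = -1.1 V < 0.7 V, so it is off. The assumption is consistent.

Only D₂ conducts; I_R ≈ 1 mA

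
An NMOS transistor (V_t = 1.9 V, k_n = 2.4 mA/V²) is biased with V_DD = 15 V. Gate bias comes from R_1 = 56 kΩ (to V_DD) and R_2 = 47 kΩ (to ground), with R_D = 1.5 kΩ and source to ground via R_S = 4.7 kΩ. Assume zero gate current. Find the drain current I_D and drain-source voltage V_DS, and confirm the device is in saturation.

V_G = V_DD·R_2/(R_1+R_2) = 15×47/103 = 6.84 V.
Assume saturation: I_D = (k_n/2)(V_GS − V_t)² with V_GS = V_G − I_D·R_S = 6.84 − 4.7·I_D.
Substituting gives 26.5·I_D² − 56.8·I_D + 29.3 = 0, with roots I_D = 0.871 or 1.27 mA.
The root I_D = 1.27 mA gives V_GS = 0.871 V ≤ V_t, so take I_D = 0.871 mA.
Then V_GS = 2.75 V and V_DS = V_DD − I_D(R_D+R_S) = 15 − 0.871×6.2 = 9.6 V.
Saturation requires V_DS ≥ V_GS − V_t = 0.852 V; 9.6 ≥ 0.852 ✓.

I_D ≈ 0.87 mA, V_DS ≈ 9.6 V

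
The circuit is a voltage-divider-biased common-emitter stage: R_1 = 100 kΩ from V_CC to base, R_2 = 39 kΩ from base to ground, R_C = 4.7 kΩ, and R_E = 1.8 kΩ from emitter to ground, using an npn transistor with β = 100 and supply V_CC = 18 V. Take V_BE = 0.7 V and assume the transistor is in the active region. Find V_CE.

V_CE ≈ 4.5 V

Thevenize the base divider: V_Th = V_CC·R_2/(R_1+R_2) = 18×39/139 = 5.05 V, R_Th = R_1‖R_2 = 28.1 kΩ.
Base-emitter loop: V_Th = I_B·R_Th + V_BE + (β+1)I_B·R_E, so I_B = (5.05 − 0.7) / (28.1 + 101×1.8) = 0.0207 mA.
I_C = β·I_B = 100×0.0207 = 2.07 mA, and I_E = (β+1)I_B = 2.09 mA.
V_CE = V_CC − I_C·R_C − I_E·R_E = 18 − 2.07×4.7 − 2.09×1.8 = 4.49 V.
V_CE = 4.49 V > 0.2 V confirms active-region operation.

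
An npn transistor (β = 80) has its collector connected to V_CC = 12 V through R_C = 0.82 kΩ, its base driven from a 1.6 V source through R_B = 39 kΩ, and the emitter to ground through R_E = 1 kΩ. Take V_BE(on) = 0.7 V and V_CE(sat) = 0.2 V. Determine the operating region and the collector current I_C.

Assume active. Base-emitter loop: I_B = (V_BB − V_BE)/(R_B + (β+1)R_E) = (1.6 − 0.7)/(39 + 81×1) = 0.0075 mA.
I_C = β·I_B = 80×0.0075 = 0.6 mA.
V_CE = V_CC − I_C·R_C − I_E·R_E = 12 − 0.6×0.82 − 0.608×1 = 10.9 V > V_CE(sat), so the active-region assumption holds.

active; I_C ≈ 0.6 mA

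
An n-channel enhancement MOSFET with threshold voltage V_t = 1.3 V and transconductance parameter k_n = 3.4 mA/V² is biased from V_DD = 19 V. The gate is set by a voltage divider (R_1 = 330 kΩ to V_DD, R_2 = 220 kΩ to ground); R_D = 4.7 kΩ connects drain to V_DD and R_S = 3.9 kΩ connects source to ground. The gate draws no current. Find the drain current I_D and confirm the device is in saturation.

I_D ≈ 1.4 mA

V_G = V_DD·R_2/(R_1+R_2) = 19×220/550 = 7.6 V.
Assume saturation: I_D = (k_n/2)(V_GS − V_t)² with V_GS = V_G − I_D·R_S = 7.6 − 3.9·I_D.
Substituting gives 25.9·I_D² − 84.5·I_D + 67.5 = 0, with roots I_D = 1.38 or 1.89 mA.
The root I_D = 1.89 mA gives V_GS = 0.247 V ≤ V_t, so take I_D = 1.38 mA.
Then V_GS = 2.2 V and V_DS = V_DD − I_D(R_D+R_S) = 19 − 1.38×8.6 = 7.1 V.
Saturation requires V_DS ≥ V_GS − V_t = 0.902 V; 7.1 ≥ 0.902 ✓.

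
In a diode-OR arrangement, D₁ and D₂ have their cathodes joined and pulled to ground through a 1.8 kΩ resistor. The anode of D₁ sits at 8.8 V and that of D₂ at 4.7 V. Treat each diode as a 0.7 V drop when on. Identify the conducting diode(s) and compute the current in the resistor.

Only D₁ conducts; I_R ≈ 4.5 mA

Assume both conduct. Then node N would need to be at both 8.8−0.7 = 8.1 V and 4.7−0.7 = 4 V, which is impossible.
Assume only D₁ conducts: V_N = 8.8 − 0.7 = 8.1 V, so I_R = 8.1/1.8 = 4.5 mA.
Check D₂: its anode-to-cathode voltage is 4.7 − 8.1 = -3.4 V < 0.7 V, so it is off. The assumption is consistent.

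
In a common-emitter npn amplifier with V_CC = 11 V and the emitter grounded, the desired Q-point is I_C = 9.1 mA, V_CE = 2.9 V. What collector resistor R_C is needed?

Collector loop: V_CC = I_C·R_C + V_CE.
R_C = (V_CC − V_CE)/I_C = (11 − 2.9)/9.1 = 0.89 kΩ.

R_C ≈ 0.89 kΩ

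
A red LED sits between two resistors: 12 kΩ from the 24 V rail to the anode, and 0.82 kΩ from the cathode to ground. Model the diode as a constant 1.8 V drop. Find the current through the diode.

The two resistors are in series with the diode, so KVL gives 24 = I·12 + 1.8 + I·0.82.
I = (24 − 1.8) / (12 + 0.82) kΩ = 22.2 / 12.8 = 1.73 mA.

I ≈ 1.7 mA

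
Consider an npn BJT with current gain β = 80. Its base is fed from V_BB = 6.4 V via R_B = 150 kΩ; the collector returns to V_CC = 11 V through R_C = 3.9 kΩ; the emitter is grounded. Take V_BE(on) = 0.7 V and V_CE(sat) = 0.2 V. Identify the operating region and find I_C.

Assume active: I_B = (6.4 − 0.7)/150 = 0.038 mA, giving I_C = β·I_B = 3.04 mA.
But then V_CE = 11 − 3.04×3.9 = -0.856 V < V_CE(sat) = 0.2 V — impossible in the active region.
So the transistor is saturated. With V_CE = 0.2 V, I_C = (V_CC − 0.2)/R_C = 10.8/3.9 = 2.77 mA.
Check: β·I_B = 3.04 mA > I_C = 2.77 mA, confirming saturation.

saturation; I_C ≈ 2.8 mA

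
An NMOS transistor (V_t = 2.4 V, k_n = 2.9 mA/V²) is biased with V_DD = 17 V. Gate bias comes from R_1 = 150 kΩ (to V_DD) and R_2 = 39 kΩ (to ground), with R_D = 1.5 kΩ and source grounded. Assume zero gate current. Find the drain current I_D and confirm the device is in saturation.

I_D ≈ 1.8 mA

V_G = V_DD·R_2/(R_1+R_2) = 17×39/189 = 3.51 V. With the source grounded, V_GS = V_G = 3.51 V.
Assume saturation: I_D = (k_n/2)(V_GS − V_t)² = (2.9/2)×(3.51 − 2.4)² = 1.45×1.11² = 1.78 mA.
V_DS = V_DD − I_D·R_D = 17 − 1.78×1.5 = 14.3 V.
Saturation requires V_DS ≥ V_GS − V_t = 1.11 V; 14.3 ≥ 1.11 ✓.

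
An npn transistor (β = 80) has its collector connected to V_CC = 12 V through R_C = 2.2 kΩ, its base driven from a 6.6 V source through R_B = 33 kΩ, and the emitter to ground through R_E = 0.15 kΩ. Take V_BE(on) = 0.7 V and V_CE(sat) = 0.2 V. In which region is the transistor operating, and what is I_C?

Assume active: I_B = (6.6 − 0.7)/(33 + 81×0.15) = 0.131 mA, I_C = β·I_B = 10.5 mA.
Then V_CE = 12 − 10.5×2.2 − 10.6×0.15 = -12.6 V < 0.2 V — the active assumption fails.
Re-solve with V_CE = 0.2 V. KCL at the emitter: V_E/R_E = (V_BB−0.7−V_E)/R_B + (V_CC−0.2−V_E)/R_C, giving V_E = 0.775 V.
I_C = (V_CC − 0.2 − V_E)/R_C = (11.8 − 0.775)/2.2 = 5.01 mA.
Check: I_B = (5.9 − 0.775)/33 = 0.155 mA, and β·I_B = 12.4 mA > I_C, confirming saturation.

saturation; I_C ≈ 5 mA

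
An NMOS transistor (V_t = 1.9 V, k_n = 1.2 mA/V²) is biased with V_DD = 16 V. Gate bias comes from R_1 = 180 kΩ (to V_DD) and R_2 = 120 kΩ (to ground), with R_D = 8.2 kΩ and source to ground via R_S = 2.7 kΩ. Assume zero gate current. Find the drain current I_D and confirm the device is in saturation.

I_D ≈ 1.2 mA

V_G = V_DD·R_2/(R_1+R_2) = 16×120/300 = 6.4 V.
Assume saturation: I_D = (k_n/2)(V_GS − V_t)² with V_GS = V_G − I_D·R_S = 6.4 − 2.7·I_D.
Substituting gives 4.37·I_D² − 15.6·I_D + 12.1 = 0, with roots I_D = 1.15 or 2.41 mA.
The root I_D = 2.41 mA gives V_GS = -0.104 V ≤ V_t, so take I_D = 1.15 mA.
Then V_GS = 3.29 V and V_DS = V_DD − I_D(R_D+R_S) = 16 − 1.15×10.9 = 3.43 V.
Saturation requires V_DS ≥ V_GS − V_t = 1.39 V; 3.43 ≥ 1.39 ✓.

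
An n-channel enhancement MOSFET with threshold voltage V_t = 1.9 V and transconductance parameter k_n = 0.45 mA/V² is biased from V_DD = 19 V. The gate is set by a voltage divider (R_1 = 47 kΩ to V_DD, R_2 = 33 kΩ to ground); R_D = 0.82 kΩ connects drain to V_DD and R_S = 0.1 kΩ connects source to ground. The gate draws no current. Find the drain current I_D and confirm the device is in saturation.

V_G = V_DD·R_2/(R_1+R_2) = 19×33/80 = 7.84 V.
Assume saturation: I_D = (k_n/2)(V_GS − V_t)² with V_GS = V_G − I_D·R_S = 7.84 − 0.1·I_D.
Substituting gives 0.00225·I_D² − 1.27·I_D + 7.93 = 0, with roots I_D = 6.33 or 557 mA.
The root I_D = 557 mA gives V_GS = -47.8 V ≤ V_t, so take I_D = 6.33 mA.
Then V_GS = 7.2 V and V_DS = V_DD − I_D(R_D+R_S) = 19 − 6.33×0.92 = 13.2 V.
Saturation requires V_DS ≥ V_GS − V_t = 5.3 V; 13.2 ≥ 5.3 ✓.

I_D ≈ 6.3 mA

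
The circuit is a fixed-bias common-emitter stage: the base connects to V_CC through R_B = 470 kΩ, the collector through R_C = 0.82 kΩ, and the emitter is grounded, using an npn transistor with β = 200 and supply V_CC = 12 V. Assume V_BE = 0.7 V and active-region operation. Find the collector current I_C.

I_C ≈ 4.8 mA

Base loop: V_CC = I_B·R_B + V_BE, so I_B = (12 − 0.7)/470 kΩ = 0.024 mA.
In the active region I_C = β·I_B = 200 × 0.024 = 4.81 mA.
Collector loop: V_CE = V_CC − I_C·R_C = 12 − 4.81×0.82 = 8.06 V.
Since V_CE = 8.06 V > V_CE(sat) ≈ 0.2 V, the transistor is in the active region as assumed.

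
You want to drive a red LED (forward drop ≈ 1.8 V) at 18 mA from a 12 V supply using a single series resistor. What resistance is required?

The resistor drops V_S − V_D = 12 − 1.8 = 10.2 V at 18 mA.
R = 10.2 V / 18 mA = 0.567 kΩ.

R ≈ 0.57 kΩ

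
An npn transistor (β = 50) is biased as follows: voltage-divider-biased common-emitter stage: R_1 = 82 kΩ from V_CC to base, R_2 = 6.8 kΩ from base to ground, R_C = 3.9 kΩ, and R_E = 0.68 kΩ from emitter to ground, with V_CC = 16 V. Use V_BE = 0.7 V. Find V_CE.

V_CE ≈ 13 V

Thevenize the base divider: V_Th = V_CC·R_2/(R_1+R_2) = 16×6.8/88.8 = 1.23 V, R_Th = R_1‖R_2 = 6.28 kΩ.
Base-emitter loop: V_Th = I_B·R_Th + V_BE + (β+1)I_B·R_E, so I_B = (1.23 − 0.7) / (6.28 + 51×0.68) = 0.0128 mA.
I_C = β·I_B = 50×0.0128 = 0.641 mA, and I_E = (β+1)I_B = 0.654 mA.
V_CE = V_CC − I_C·R_C − I_E·R_E = 16 − 0.641×3.9 − 0.654×0.68 = 13.1 V.
V_CE = 13.1 V > 0.2 V confirms active-region operation.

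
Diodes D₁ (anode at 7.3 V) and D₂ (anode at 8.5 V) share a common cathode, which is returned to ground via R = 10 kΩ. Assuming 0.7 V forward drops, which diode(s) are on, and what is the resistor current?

Assume both conduct. Then node N would need to be at both 7.3−0.7 = 6.6 V and 8.5−0.7 = 7.8 V, which is impossible.
Assume only D₂ conducts: V_N = 8.5 − 0.7 = 7.8 V, so I_R = 7.8/10 = 0.78 mA.
Check D₁: its anode-to-cathode voltage is 7.3 − 7.8 = -0.5 V < 0.7 V, so it is off. The assumption is consistent.

Only D₂ conducts; I_R ≈ 0.78 mA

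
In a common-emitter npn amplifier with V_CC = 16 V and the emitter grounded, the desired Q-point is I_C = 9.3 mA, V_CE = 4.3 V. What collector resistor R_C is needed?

Collector loop: V_CC = I_C·R_C + V_CE.
R_C = (V_CC − V_CE)/I_C = (16 − 4.3)/9.3 = 1.26 kΩ.

R_C ≈ 1.3 kΩ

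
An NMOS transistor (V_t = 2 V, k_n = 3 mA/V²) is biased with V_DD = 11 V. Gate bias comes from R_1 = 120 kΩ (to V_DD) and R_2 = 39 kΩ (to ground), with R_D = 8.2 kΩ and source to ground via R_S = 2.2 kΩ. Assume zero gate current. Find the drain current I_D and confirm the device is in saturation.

V_G = V_DD·R_2/(R_1+R_2) = 11×39/159 = 2.7 V.
Assume saturation: I_D = (k_n/2)(V_GS − V_t)² with V_GS = V_G − I_D·R_S = 2.7 − 2.2·I_D.
Substituting gives 7.26·I_D² − 5.61·I_D + 0.731 = 0, with roots I_D = 0.166 or 0.606 mA.
The root I_D = 0.606 mA gives V_GS = 1.36 V ≤ V_t, so take I_D = 0.166 mA.
Then V_GS = 2.33 V and V_DS = V_DD − I_D(R_D+R_S) = 11 − 0.166×10.4 = 9.27 V.
Saturation requires V_DS ≥ V_GS − V_t = 0.333 V; 9.27 ≥ 0.333 ✓.

I_D ≈ 0.17 mA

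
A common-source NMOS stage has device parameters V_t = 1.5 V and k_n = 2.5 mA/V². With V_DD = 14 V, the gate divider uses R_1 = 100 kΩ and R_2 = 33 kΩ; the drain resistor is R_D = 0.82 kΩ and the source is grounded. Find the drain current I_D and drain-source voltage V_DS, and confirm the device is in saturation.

I_D ≈ 4.9 mA, V_DS ≈ 10 V

V_G = V_DD·R_2/(R_1+R_2) = 14×33/133 = 3.47 V. With the source grounded, V_GS = V_G = 3.47 V.
Assume saturation: I_D = (k_n/2)(V_GS − V_t)² = (2.5/2)×(3.47 − 1.5)² = 1.25×1.97² = 4.87 mA.
V_DS = V_DD − I_D·R_D = 14 − 4.87×0.82 = 10 V.
Saturation requires V_DS ≥ V_GS − V_t = 1.97 V; 10 ≥ 1.97 ✓.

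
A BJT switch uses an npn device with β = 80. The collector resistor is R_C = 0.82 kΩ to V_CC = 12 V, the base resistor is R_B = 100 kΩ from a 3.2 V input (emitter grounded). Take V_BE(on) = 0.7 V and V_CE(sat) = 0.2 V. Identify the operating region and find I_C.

active; I_C ≈ 2 mA

Assume active. Base-emitter loop: I_B = (V_BB − V_BE)/R_B = (3.2 − 0.7)/100 = 0.025 mA.
I_C = β·I_B = 80×0.025 = 2 mA.
V_CE = V_CC − I_C·R_C = 12 − 2×0.82 = 10.4 V > V_CE(sat), so the active-region assumption holds.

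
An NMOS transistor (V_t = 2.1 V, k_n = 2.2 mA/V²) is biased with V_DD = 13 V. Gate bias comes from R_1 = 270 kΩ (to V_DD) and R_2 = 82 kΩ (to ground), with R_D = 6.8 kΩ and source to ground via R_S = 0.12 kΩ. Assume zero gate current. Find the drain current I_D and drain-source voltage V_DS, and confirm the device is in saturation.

I_D ≈ 0.77 mA, V_DS ≈ 7.7 V

V_G = V_DD·R_2/(R_1+R_2) = 13×82/352 = 3.03 V.
Assume saturation: I_D = (k_n/2)(V_GS − V_t)² with V_GS = V_G − I_D·R_S = 3.03 − 0.12·I_D.
Substituting gives 0.0158·I_D² − 1.25·I_D + 0.948 = 0, with roots I_D = 0.769 or 77.8 mA.
The root I_D = 77.8 mA gives V_GS = -6.31 V ≤ V_t, so take I_D = 0.769 mA.
Then V_GS = 2.94 V and V_DS = V_DD − I_D(R_D+R_S) = 13 − 0.769×6.92 = 7.68 V.
Saturation requires V_DS ≥ V_GS − V_t = 0.836 V; 7.68 ≥ 0.836 ✓.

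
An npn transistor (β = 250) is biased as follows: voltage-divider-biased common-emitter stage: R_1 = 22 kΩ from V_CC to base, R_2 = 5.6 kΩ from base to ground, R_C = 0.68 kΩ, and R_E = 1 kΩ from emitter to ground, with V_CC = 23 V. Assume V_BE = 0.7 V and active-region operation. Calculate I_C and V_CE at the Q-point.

I_C ≈ 3.9 mA, V_CE ≈ 16 V

Thevenize the base divider: V_Th = V_CC·R_2/(R_1+R_2) = 23×5.6/27.6 = 4.67 V, R_Th = R_1‖R_2 = 4.46 kΩ.
Base-emitter loop: V_Th = I_B·R_Th + V_BE + (β+1)I_B·R_E, so I_B = (4.67 − 0.7) / (4.46 + 251×1) = 0.0155 mA.
I_C = β·I_B = 250×0.0155 = 3.88 mA, and I_E = (β+1)I_B = 3.9 mA.
V_CE = V_CC − I_C·R_C − I_E·R_E = 23 − 3.88×0.68 − 3.9×1 = 16.5 V.
V_CE = 16.5 V > 0.2 V confirms active-region operation.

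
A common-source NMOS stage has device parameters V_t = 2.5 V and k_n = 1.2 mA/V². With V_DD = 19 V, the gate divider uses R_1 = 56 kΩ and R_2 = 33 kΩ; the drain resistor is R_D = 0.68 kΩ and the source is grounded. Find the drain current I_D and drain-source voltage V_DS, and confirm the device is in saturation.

V_G = V_DD·R_2/(R_1+R_2) = 19×33/89 = 7.04 V. With the source grounded, V_GS = V_G = 7.04 V.
Assume saturation: I_D = (k_n/2)(V_GS − V_t)² = (1.2/2)×(7.04 − 2.5)² = 0.6×4.54² = 12.4 mA.
V_DS = V_DD − I_D·R_D = 19 − 12.4×0.68 = 10.6 V.
Saturation requires V_DS ≥ V_GS − V_t = 4.54 V; 10.6 ≥ 4.54 ✓.

I_D ≈ 12 mA, V_DS ≈ 11 V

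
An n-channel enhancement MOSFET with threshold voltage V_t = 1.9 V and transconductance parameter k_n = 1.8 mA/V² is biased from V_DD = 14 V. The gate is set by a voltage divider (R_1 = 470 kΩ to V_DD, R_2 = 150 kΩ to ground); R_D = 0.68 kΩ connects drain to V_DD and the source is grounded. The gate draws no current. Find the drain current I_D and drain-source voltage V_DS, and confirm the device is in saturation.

V_G = V_DD·R_2/(R_1+R_2) = 14×150/620 = 3.39 V. With the source grounded, V_GS = V_G = 3.39 V.
Assume saturation: I_D = (k_n/2)(V_GS − V_t)² = (1.8/2)×(3.39 − 1.9)² = 0.9×1.49² = 1.99 mA.
V_DS = V_DD − I_D·R_D = 14 − 1.99×0.68 = 12.6 V.
Saturation requires V_DS ≥ V_GS − V_t = 1.49 V; 12.6 ≥ 1.49 ✓.

I_D ≈ 2 mA, V_DS ≈ 13 V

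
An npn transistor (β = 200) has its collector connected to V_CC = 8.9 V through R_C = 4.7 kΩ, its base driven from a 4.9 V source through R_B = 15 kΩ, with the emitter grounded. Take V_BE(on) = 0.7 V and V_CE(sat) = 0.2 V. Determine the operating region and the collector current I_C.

Assume active: I_B = (4.9 − 0.7)/15 = 0.28 mA, giving I_C = β·I_B = 56 mA.
But then V_CE = 8.9 − 56×4.7 = -254 V < V_CE(sat) = 0.2 V — impossible in the active region.
So the transistor is saturated. With V_CE = 0.2 V, I_C = (V_CC − 0.2)/R_C = 8.7/4.7 = 1.85 mA.
Check: β·I_B = 56 mA > I_C = 1.85 mA, confirming saturation.

saturation; I_C ≈ 1.9 mA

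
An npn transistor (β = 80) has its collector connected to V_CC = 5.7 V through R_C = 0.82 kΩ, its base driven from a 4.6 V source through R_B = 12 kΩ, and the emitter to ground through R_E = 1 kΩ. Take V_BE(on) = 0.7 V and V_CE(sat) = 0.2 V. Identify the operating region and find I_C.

Assume active: I_B = (4.6 − 0.7)/(12 + 81×1) = 0.0419 mA, I_C = β·I_B = 3.35 mA.
Then V_CE = 5.7 − 3.35×0.82 − 3.4×1 = -0.448 V < 0.2 V — the active assumption fails.
Re-solve with V_CE = 0.2 V. KCL at the emitter: V_E/R_E = (V_BB−0.7−V_E)/R_B + (V_CC−0.2−V_E)/R_C, giving V_E = 3.05 V.
I_C = (V_CC − 0.2 − V_E)/R_C = (5.5 − 3.05)/0.82 = 2.98 mA.
Check: I_B = (3.9 − 3.05)/12 = 0.0705 mA, and β·I_B = 5.64 mA > I_C, confirming saturation.

saturation; I_C ≈ 3 mA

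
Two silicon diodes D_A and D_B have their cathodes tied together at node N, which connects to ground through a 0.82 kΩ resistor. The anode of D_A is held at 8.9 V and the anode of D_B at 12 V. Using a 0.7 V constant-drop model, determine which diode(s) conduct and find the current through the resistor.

Assume both conduct. Then node N would need to be at both 8.9−0.7 = 8.2 V and 12−0.7 = 11.3 V, which is impossible.
Assume only D_B conducts: V_N = 12 − 0.7 = 11.3 V, so I_R = 11.3/0.82 = 13.8 mA.
Check D_A: its anode-to-cathode voltage is 8.9 − 11.3 = -2.4 V < 0.7 V, so it is off. The assumption is consistent.

Only D_B conducts; I_R ≈ 14 mA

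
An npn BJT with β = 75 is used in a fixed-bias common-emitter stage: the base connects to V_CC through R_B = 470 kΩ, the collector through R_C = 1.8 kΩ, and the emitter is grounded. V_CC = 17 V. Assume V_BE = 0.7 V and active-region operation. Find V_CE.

V_CE ≈ 12 V

Base loop: V_CC = I_B·R_B + V_BE, so I_B = (17 − 0.7)/470 kΩ = 0.0347 mA.
In the active region I_C = β·I_B = 75 × 0.0347 = 2.6 mA.
Collector loop: V_CE = V_CC − I_C·R_C = 17 − 2.6×1.8 = 12.3 V.
Since V_CE = 12.3 V > V_CE(sat) ≈ 0.2 V, the transistor is in the active region as assumed.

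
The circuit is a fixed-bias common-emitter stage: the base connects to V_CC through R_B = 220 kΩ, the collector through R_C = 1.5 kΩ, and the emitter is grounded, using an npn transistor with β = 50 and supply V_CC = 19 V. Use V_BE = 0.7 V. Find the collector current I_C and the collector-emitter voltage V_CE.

I_C ≈ 4.2 mA, V_CE ≈ 13 V

Base loop: V_CC = I_B·R_B + V_BE, so I_B = (19 − 0.7)/220 kΩ = 0.0832 mA.
In the active region I_C = β·I_B = 50 × 0.0832 = 4.16 mA.
Collector loop: V_CE = V_CC − I_C·R_C = 19 − 4.16×1.5 = 12.8 V.
Since V_CE = 12.8 V > V_CE(sat) ≈ 0.2 V, the transistor is in the active region as assumed.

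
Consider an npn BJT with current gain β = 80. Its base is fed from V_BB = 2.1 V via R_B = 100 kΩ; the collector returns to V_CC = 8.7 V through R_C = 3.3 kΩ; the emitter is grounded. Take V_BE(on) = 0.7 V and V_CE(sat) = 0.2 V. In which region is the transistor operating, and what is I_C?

Assume active. Base-emitter loop: I_B = (V_BB − V_BE)/R_B = (2.1 − 0.7)/100 = 0.014 mA.
I_C = β·I_B = 80×0.014 = 1.12 mA.
V_CE = V_CC − I_C·R_C = 8.7 − 1.12×3.3 = 5 V > V_CE(sat), so the active-region assumption holds.

active; I_C ≈ 1.1 mA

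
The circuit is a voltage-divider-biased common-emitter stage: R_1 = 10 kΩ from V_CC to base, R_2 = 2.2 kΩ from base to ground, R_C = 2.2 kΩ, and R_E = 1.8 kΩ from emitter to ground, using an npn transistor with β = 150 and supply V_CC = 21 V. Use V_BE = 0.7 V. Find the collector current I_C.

I_C ≈ 1.7 mA

Thevenize the base divider: V_Th = V_CC·R_2/(R_1+R_2) = 21×2.2/12.2 = 3.79 V, R_Th = R_1‖R_2 = 1.8 kΩ.
Base-emitter loop: V_Th = I_B·R_Th + V_BE + (β+1)I_B·R_E, so I_B = (3.79 − 0.7) / (1.8 + 151×1.8) = 0.0113 mA.
I_C = β·I_B = 150×0.0113 = 1.69 mA, and I_E = (β+1)I_B = 1.7 mA.
V_CE = V_CC − I_C·R_C − I_E·R_E = 21 − 1.69×2.2 − 1.7×1.8 = 14.2 V.
V_CE = 14.2 V > 0.2 V confirms active-region operation.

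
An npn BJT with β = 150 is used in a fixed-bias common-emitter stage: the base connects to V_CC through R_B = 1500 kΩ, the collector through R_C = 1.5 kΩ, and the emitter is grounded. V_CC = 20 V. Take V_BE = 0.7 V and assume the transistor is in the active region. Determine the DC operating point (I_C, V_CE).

Base loop: V_CC = I_B·R_B + V_BE, so I_B = (20 − 0.7)/1500 kΩ = 0.0129 mA.
In the active region I_C = β·I_B = 150 × 0.0129 = 1.93 mA.
Collector loop: V_CE = V_CC − I_C·R_C = 20 − 1.93×1.5 = 17.1 V.
Since V_CE = 17.1 V > V_CE(sat) ≈ 0.2 V, the transistor is in the active region as assumed.

I_C ≈ 1.9 mA, V_CE ≈ 17 V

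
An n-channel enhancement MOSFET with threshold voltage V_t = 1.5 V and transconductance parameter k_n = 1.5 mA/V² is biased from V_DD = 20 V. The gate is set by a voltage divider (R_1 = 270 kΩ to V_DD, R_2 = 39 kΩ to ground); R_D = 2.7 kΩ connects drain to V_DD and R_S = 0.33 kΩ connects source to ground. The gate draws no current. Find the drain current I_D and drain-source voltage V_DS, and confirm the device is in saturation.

I_D ≈ 0.54 mA, V_DS ≈ 18 V

V_G = V_DD·R_2/(R_1+R_2) = 20×39/309 = 2.52 V.
Assume saturation: I_D = (k_n/2)(V_GS − V_t)² with V_GS = V_G − I_D·R_S = 2.52 − 0.33·I_D.
Substituting gives 0.0817·I_D² − 1.51·I_D + 0.787 = 0, with roots I_D = 0.538 or 17.9 mA.
The root I_D = 17.9 mA gives V_GS = -3.39 V ≤ V_t, so take I_D = 0.538 mA.
Then V_GS = 2.35 V and V_DS = V_DD − I_D(R_D+R_S) = 20 − 0.538×3.03 = 18.4 V.
Saturation requires V_DS ≥ V_GS − V_t = 0.847 V; 18.4 ≥ 0.847 ✓.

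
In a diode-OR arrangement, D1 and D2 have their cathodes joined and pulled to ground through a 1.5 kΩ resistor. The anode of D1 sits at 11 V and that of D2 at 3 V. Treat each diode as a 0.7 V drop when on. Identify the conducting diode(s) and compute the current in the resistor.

Only D1 conducts; I_R ≈ 6.9 mA

Assume both conduct. Then node N would need to be at both 11−0.7 = 10.3 V and 3−0.7 = 2.3 V, which is impossible.
Assume only D1 conducts: V_N = 11 − 0.7 = 10.3 V, so I_R = 10.3/1.5 = 6.87 mA.
Check D2: its anode-to-cathode voltage is 3 − 10.3 = -7.3 V < 0.7 V, so it is off. The assumption is consistent.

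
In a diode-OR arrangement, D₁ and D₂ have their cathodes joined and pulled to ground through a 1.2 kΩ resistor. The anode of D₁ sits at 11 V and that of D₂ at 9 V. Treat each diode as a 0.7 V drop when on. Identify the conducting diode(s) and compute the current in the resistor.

Only D₁ conducts; I_R ≈ 8.6 mA

Assume both conduct. Then node N would need to be at both 11−0.7 = 10.3 V and 9−0.7 = 8.3 V, which is impossible.
Assume only D₁ conducts: V_N = 11 − 0.7 = 10.3 V, so I_R = 10.3/1.2 = 8.58 mA.
Check D₂: its anode-to-cathode voltage is 9 − 10.3 = -1.3 V < 0.7 V, so it is off. The assumption is consistent.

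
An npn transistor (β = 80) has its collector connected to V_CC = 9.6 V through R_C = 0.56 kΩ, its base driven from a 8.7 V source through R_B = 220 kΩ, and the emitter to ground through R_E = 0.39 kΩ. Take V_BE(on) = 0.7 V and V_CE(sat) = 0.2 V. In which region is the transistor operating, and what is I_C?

Assume active. Base-emitter loop: I_B = (V_BB − V_BE)/(R_B + (β+1)R_E) = (8.7 − 0.7)/(220 + 81×0.39) = 0.0318 mA.
I_C = β·I_B = 80×0.0318 = 2.54 mA.
V_CE = V_CC − I_C·R_C − I_E·R_E = 9.6 − 2.54×0.56 − 2.58×0.39 = 7.17 V > V_CE(sat), so the active-region assumption holds.

active; I_C ≈ 2.5 mA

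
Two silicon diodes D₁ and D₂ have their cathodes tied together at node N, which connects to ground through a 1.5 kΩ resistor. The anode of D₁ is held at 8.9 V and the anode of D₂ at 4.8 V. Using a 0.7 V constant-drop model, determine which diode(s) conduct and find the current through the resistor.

Only D₁ conducts; I_R ≈ 5.5 mA

Assume both conduct. Then node N would need to be at both 8.9−0.7 = 8.2 V and 4.8−0.7 = 4.1 V, which is impossible.
Assume only D₁ conducts: V_N = 8.9 − 0.7 = 8.2 V, so I_R = 8.2/1.5 = 5.47 mA.
Check D₂: its anode-to-cathode voltage is 4.8 − 8.2 = -3.4 V < 0.7 V, so it is off. The assumption is consistent.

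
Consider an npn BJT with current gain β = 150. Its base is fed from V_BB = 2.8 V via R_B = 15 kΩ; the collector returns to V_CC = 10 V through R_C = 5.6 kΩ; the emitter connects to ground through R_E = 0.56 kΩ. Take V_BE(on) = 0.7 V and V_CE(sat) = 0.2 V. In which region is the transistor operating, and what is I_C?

saturation; I_C ≈ 1.6 mA

Assume active: I_B = (2.8 − 0.7)/(15 + 151×0.56) = 0.0211 mA, I_C = β·I_B = 3.16 mA.
Then V_CE = 10 − 3.16×5.6 − 3.19×0.56 = -9.5 V < 0.2 V — the active assumption fails.
Re-solve with V_CE = 0.2 V. KCL at the emitter: V_E/R_E = (V_BB−0.7−V_E)/R_B + (V_CC−0.2−V_E)/R_C, giving V_E = 0.931 V.
I_C = (V_CC − 0.2 − V_E)/R_C = (9.8 − 0.931)/5.6 = 1.58 mA.
Check: I_B = (2.1 − 0.931)/15 = 0.078 mA, and β·I_B = 11.7 mA > I_C, confirming saturation.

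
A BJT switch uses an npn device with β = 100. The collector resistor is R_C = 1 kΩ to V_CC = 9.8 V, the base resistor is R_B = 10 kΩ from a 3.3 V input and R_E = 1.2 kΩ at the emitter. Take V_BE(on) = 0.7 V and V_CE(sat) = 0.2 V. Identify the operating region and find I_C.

active; I_C ≈ 2 mA

Assume active. Base-emitter loop: I_B = (V_BB − V_BE)/(R_B + (β+1)R_E) = (3.3 − 0.7)/(10 + 101×1.2) = 0.0198 mA.
I_C = β·I_B = 100×0.0198 = 1.98 mA.
V_CE = V_CC − I_C·R_C − I_E·R_E = 9.8 − 1.98×1 − 2×1.2 = 5.42 V > V_CE(sat), so the active-region assumption holds.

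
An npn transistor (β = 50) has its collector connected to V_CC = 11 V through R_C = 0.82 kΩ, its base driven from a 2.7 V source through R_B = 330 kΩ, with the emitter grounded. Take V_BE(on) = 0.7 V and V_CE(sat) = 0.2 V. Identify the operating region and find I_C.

Assume active. Base-emitter loop: I_B = (V_BB − V_BE)/R_B = (2.7 − 0.7)/330 = 0.00606 mA.
I_C = β·I_B = 50×0.00606 = 0.303 mA.
V_CE = V_CC − I_C·R_C = 11 − 0.303×0.82 = 10.8 V > V_CE(sat), so the active-region assumption holds.

active; I_C ≈ 0.3 mA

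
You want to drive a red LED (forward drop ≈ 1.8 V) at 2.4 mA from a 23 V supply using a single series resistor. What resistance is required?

R ≈ 8.8 kΩ

The resistor drops V_S − V_D = 23 − 1.8 = 21.2 V at 2.4 mA.
R = 21.2 V / 2.4 mA = 8.83 kΩ.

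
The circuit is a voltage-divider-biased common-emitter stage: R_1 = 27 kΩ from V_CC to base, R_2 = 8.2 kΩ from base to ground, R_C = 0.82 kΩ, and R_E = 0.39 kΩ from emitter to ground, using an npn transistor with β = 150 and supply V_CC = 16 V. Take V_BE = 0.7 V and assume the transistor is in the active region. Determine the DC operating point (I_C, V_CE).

I_C ≈ 7 mA, V_CE ≈ 7.6 V

Thevenize the base divider: V_Th = V_CC·R_2/(R_1+R_2) = 16×8.2/35.2 = 3.73 V, R_Th = R_1‖R_2 = 6.29 kΩ.
Base-emitter loop: V_Th = I_B·R_Th + V_BE + (β+1)I_B·R_E, so I_B = (3.73 − 0.7) / (6.29 + 151×0.39) = 0.0464 mA.
I_C = β·I_B = 150×0.0464 = 6.97 mA, and I_E = (β+1)I_B = 7.01 mA.
V_CE = V_CC − I_C·R_C − I_E·R_E = 16 − 6.97×0.82 − 7.01×0.39 = 7.55 V.
V_CE = 7.55 V > 0.2 V confirms active-region operation.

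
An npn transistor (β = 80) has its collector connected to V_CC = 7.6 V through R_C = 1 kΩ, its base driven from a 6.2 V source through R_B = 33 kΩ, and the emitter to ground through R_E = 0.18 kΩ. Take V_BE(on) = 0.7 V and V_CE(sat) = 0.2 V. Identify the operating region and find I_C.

Assume active: I_B = (6.2 − 0.7)/(33 + 81×0.18) = 0.116 mA, I_C = β·I_B = 9.25 mA.
Then V_CE = 7.6 − 9.25×1 − 9.36×0.18 = -3.33 V < 0.2 V — the active assumption fails.
Re-solve with V_CE = 0.2 V. KCL at the emitter: V_E/R_E = (V_BB−0.7−V_E)/R_B + (V_CC−0.2−V_E)/R_C, giving V_E = 1.15 V.
I_C = (V_CC − 0.2 − V_E)/R_C = (7.4 − 1.15)/1 = 6.25 mA.
Check: I_B = (5.5 − 1.15)/33 = 0.132 mA, and β·I_B = 10.5 mA > I_C, confirming saturation.

saturation; I_C ≈ 6.3 mA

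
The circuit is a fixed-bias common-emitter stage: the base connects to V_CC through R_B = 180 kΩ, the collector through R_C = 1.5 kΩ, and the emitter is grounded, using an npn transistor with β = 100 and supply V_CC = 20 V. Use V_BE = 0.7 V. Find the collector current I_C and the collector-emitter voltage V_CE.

I_C ≈ 11 mA, V_CE ≈ 3.9 V

Base loop: V_CC = I_B·R_B + V_BE, so I_B = (20 − 0.7)/180 kΩ = 0.107 mA.
In the active region I_C = β·I_B = 100 × 0.107 = 10.7 mA.
Collector loop: V_CE = V_CC − I_C·R_C = 20 − 10.7×1.5 = 3.92 V.
Since V_CE = 3.92 V > V_CE(sat) ≈ 0.2 V, the transistor is in the active region as assumed.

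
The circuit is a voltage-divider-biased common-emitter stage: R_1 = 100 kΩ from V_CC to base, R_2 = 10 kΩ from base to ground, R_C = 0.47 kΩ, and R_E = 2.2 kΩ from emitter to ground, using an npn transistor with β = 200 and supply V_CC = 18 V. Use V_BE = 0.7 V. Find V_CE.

Thevenize the base divider: V_Th = V_CC·R_2/(R_1+R_2) = 18×10/110 = 1.64 V, R_Th = R_1‖R_2 = 9.09 kΩ.
Base-emitter loop: V_Th = I_B·R_Th + V_BE + (β+1)I_B·R_E, so I_B = (1.64 − 0.7) / (9.09 + 201×2.2) = 0.00207 mA.
I_C = β·I_B = 200×0.00207 = 0.415 mA, and I_E = (β+1)I_B = 0.417 mA.
V_CE = V_CC − I_C·R_C − I_E·R_E = 18 − 0.415×0.47 − 0.417×2.2 = 16.9 V.
V_CE = 16.9 V > 0.2 V confirms active-region operation.

V_CE ≈ 17 V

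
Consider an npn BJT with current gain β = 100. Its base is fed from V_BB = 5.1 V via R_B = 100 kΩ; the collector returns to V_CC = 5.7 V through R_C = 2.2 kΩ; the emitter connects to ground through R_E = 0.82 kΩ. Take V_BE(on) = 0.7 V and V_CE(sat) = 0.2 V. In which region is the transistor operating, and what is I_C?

Assume active: I_B = (5.1 − 0.7)/(100 + 101×0.82) = 0.0241 mA, I_C = β·I_B = 2.41 mA.
Then V_CE = 5.7 − 2.41×2.2 − 2.43×0.82 = -1.59 V < 0.2 V — the active assumption fails.
Re-solve with V_CE = 0.2 V. KCL at the emitter: V_E/R_E = (V_BB−0.7−V_E)/R_B + (V_CC−0.2−V_E)/R_C, giving V_E = 1.51 V.
I_C = (V_CC − 0.2 − V_E)/R_C = (5.5 − 1.51)/2.2 = 1.81 mA.
Check: I_B = (4.4 − 1.51)/100 = 0.0289 mA, and β·I_B = 2.89 mA > I_C, confirming saturation.

saturation; I_C ≈ 1.8 mA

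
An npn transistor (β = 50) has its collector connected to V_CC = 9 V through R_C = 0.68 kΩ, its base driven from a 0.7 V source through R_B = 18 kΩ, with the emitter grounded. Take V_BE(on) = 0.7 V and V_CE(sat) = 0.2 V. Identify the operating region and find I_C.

V_BB = 0.7 V ≤ V_BE(on) = 0.7 V, so the base-emitter junction is not forward biased.
The transistor is in cutoff: I_B = I_C = 0.

cutoff; I_C ≈ 0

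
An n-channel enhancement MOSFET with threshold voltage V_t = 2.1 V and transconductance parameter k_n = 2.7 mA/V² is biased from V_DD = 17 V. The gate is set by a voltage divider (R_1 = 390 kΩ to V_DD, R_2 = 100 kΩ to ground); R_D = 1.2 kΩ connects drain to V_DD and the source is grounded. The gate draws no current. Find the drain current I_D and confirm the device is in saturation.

V_G = V_DD·R_2/(R_1+R_2) = 17×100/490 = 3.47 V. With the source grounded, V_GS = V_G = 3.47 V.
Assume saturation: I_D = (k_n/2)(V_GS − V_t)² = (2.7/2)×(3.47 − 2.1)² = 1.35×1.37² = 2.53 mA.
V_DS = V_DD − I_D·R_D = 17 − 2.53×1.2 = 14 V.
Saturation requires V_DS ≥ V_GS − V_t = 1.37 V; 14 ≥ 1.37 ✓.

I_D ≈ 2.5 mA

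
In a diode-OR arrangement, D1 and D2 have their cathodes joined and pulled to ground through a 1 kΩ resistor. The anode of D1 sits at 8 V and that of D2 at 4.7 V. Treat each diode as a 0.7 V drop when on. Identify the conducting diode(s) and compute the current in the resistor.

Only D1 conducts; I_R ≈ 7.3 mA

Assume both conduct. Then node N would need to be at both 8−0.7 = 7.3 V and 4.7−0.7 = 4 V, which is impossible.
Assume only D1 conducts: V_N = 8 − 0.7 = 7.3 V, so I_R = 7.3/1 = 7.3 mA.
Check D2: its anode-to-cathode voltage is 4.7 − 7.3 = -2.6 V < 0.7 V, so it is off. The assumption is consistent.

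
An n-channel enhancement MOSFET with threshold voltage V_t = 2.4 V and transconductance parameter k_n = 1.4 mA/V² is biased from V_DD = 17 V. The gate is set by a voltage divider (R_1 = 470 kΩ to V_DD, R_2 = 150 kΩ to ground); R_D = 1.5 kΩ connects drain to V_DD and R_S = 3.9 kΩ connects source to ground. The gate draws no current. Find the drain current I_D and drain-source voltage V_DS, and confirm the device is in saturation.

V_G = V_DD·R_2/(R_1+R_2) = 17×150/620 = 4.11 V.
Assume saturation: I_D = (k_n/2)(V_GS − V_t)² with V_GS = V_G − I_D·R_S = 4.11 − 3.9·I_D.
Substituting gives 10.6·I_D² − 10.4·I_D + 2.05 = 0, with roots I_D = 0.278 or 0.695 mA.
The root I_D = 0.695 mA gives V_GS = 1.4 V ≤ V_t, so take I_D = 0.278 mA.
Then V_GS = 3.03 V and V_DS = V_DD − I_D(R_D+R_S) = 17 − 0.278×5.4 = 15.5 V.
Saturation requires V_DS ≥ V_GS − V_t = 0.63 V; 15.5 ≥ 0.63 ✓.

I_D ≈ 0.28 mA, V_DS ≈ 16 V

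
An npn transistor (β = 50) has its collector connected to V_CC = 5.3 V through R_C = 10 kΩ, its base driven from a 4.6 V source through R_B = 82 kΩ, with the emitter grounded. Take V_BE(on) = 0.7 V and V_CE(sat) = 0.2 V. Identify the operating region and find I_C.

Assume active: I_B = (4.6 − 0.7)/82 = 0.0476 mA, giving I_C = β·I_B = 2.38 mA.
But then V_CE = 5.3 − 2.38×10 = -18.5 V < V_CE(sat) = 0.2 V — impossible in the active region.
So the transistor is saturated. With V_CE = 0.2 V, I_C = (V_CC − 0.2)/R_C = 5.1/10 = 0.51 mA.
Check: β·I_B = 2.38 mA > I_C = 0.51 mA, confirming saturation.

saturation; I_C ≈ 0.51 mA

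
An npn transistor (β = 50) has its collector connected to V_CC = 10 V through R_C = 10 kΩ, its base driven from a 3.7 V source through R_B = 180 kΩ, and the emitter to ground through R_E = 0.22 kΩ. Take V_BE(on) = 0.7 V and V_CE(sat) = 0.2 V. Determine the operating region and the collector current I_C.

active; I_C ≈ 0.78 mA

Assume active. Base-emitter loop: I_B = (V_BB − V_BE)/(R_B + (β+1)R_E) = (3.7 − 0.7)/(180 + 51×0.22) = 0.0157 mA.
I_C = β·I_B = 50×0.0157 = 0.784 mA.
V_CE = V_CC − I_C·R_C − I_E·R_E = 10 − 0.784×10 − 0.8×0.22 = 1.98 V > V_CE(sat), so the active-region assumption holds.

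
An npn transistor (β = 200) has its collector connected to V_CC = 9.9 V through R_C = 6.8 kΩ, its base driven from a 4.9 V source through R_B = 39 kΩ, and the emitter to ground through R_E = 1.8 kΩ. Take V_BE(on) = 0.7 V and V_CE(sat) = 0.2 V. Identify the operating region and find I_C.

Assume active: I_B = (4.9 − 0.7)/(39 + 201×1.8) = 0.0105 mA, I_C = β·I_B = 2.1 mA.
Then V_CE = 9.9 − 2.1×6.8 − 2.11×1.8 = -8.14 V < 0.2 V — the active assumption fails.
Re-solve with V_CE = 0.2 V. KCL at the emitter: V_E/R_E = (V_BB−0.7−V_E)/R_B + (V_CC−0.2−V_E)/R_C, giving V_E = 2.11 V.
I_C = (V_CC − 0.2 − V_E)/R_C = (9.7 − 2.11)/6.8 = 1.12 mA.
Check: I_B = (4.2 − 2.11)/39 = 0.0537 mA, and β·I_B = 10.7 mA > I_C, confirming saturation.

saturation; I_C ≈ 1.1 mA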